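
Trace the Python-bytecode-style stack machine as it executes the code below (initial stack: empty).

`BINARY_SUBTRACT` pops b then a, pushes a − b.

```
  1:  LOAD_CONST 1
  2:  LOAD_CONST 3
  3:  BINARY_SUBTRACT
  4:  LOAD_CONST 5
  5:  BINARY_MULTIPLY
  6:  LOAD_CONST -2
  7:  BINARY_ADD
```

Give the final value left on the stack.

LOAD_CONST 1     [1]
LOAD_CONST 3     [1, 3]
BINARY_SUBTRACT  [-2]
LOAD_CONST 5     [-2, 5]
BINARY_MULTIPLY  [-10]
LOAD_CONST -2    [-10, -2]
BINARY_ADD       [-12]

-12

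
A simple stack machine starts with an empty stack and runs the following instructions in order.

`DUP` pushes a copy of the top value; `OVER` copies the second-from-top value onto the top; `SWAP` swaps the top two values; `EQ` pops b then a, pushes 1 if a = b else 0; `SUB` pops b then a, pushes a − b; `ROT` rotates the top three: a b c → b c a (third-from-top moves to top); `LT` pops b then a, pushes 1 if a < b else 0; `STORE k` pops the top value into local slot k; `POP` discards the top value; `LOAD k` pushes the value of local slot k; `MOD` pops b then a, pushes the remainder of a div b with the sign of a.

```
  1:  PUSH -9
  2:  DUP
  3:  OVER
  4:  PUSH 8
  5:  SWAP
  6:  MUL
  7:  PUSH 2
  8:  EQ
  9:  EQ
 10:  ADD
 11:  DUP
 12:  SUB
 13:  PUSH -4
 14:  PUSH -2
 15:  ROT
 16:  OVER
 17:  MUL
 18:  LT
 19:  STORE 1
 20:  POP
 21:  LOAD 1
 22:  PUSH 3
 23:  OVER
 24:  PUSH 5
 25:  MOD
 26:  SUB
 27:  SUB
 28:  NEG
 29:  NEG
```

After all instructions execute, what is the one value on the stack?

PUSH -9 : -9
DUP     : -9 -9
OVER    : -9 -9 -9
PUSH 8  : -9 -9 -9 8
SWAP    : -9 -9 8 -9
MUL     : -9 -9 -72
PUSH 2  : -9 -9 -72 2
EQ      : -9 -9 0
EQ      : -9 0
ADD     : -9
DUP     : -9 -9
SUB     : 0
PUSH -4 : 0 -4
PUSH -2 : 0 -4 -2
ROT     : -4 -2 0
OVER    : -4 -2 0 -2
MUL     : -4 -2 0
LT      : -4 1
STORE 1 : -4
POP     : (empty)
LOAD 1  : 1
PUSH 3  : 1 3
OVER    : 1 3 1
PUSH 5  : 1 3 1 5
MOD     : 1 3 1
SUB     : 1 2
SUB     : -1
NEG     : 1
NEG     : -1

-1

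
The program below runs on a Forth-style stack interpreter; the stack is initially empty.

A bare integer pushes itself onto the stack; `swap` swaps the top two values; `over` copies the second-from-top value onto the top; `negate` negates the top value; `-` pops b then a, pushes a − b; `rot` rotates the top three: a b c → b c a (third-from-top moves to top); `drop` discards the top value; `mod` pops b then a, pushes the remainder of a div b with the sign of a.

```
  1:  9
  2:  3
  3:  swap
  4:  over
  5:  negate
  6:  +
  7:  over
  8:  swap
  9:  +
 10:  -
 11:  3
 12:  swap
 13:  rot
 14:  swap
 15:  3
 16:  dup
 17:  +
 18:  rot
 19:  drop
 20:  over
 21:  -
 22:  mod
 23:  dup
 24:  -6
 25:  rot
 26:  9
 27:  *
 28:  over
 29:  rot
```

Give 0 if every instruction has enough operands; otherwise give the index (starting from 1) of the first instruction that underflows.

9       [9]
3       [9, 3]
swap    [3, 9]
over    [3, 9, 3]
negate  [3, 9, -3]
+       [3, 6]
over    [3, 6, 3]
swap    [3, 3, 6]
+       [3, 9]
-       [-6]
3       [-6, 3]
swap    [3, -6]
rot  — needs 3 operands, stack has 2 → underflow

13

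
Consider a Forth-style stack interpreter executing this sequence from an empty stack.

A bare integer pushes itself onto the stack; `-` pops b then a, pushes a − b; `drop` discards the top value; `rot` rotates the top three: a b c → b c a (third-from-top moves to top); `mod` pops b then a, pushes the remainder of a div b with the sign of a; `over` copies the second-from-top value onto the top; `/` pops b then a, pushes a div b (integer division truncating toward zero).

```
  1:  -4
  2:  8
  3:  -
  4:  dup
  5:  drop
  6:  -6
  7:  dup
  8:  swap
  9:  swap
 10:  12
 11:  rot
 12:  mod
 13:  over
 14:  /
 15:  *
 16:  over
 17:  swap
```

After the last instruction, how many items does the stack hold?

-4   -> [-4]
8    -> [-4, 8]
-    -> [-12]
dup  -> [-12, -12]
drop -> [-12]
-6   -> [-12, -6]
dup  -> [-12, -6, -6]
swap -> [-12, -6, -6]
swap -> [-12, -6, -6]
12   -> [-12, -6, -6, 12]
rot  -> [-12, -6, 12, -6]
mod  -> [-12, -6, 0]
over -> [-12, -6, 0, -6]
/    -> [-12, -6, 0]
*    -> [-12, 0]
over -> [-12, 0, -12]
swap -> [-12, -12, 0]

3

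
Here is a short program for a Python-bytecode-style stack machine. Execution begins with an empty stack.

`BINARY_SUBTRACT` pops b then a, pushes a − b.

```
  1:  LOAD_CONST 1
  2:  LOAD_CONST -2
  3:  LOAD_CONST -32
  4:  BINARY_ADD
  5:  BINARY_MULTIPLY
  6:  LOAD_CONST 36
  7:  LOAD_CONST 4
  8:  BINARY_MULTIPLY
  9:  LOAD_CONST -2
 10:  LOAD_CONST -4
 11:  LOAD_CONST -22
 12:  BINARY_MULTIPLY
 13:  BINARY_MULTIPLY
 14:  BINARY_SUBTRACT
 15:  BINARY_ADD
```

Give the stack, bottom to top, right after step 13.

LOAD_CONST 1     1
LOAD_CONST -2    1 -2
LOAD_CONST -32   1 -2 -32
BINARY_ADD       1 -34
BINARY_MULTIPLY  -34
LOAD_CONST 36    -34 36
LOAD_CONST 4     -34 36 4
BINARY_MULTIPLY  -34 144
LOAD_CONST -2    -34 144 -2
LOAD_CONST -4    -34 144 -2 -4
LOAD_CONST -22   -34 144 -2 -4 -22
BINARY_MULTIPLY  -34 144 -2 88
BINARY_MULTIPLY  -34 144 -176

[-34, 144, -176]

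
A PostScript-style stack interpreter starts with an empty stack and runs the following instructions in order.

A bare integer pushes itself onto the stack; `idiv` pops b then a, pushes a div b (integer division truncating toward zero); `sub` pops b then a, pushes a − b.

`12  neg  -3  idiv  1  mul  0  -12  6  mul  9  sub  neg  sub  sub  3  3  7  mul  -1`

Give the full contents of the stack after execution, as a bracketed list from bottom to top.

[85, 3, 21, -1]

12   : [12]
neg  : [-12]
-3   : [-12, -3]
idiv : [4]
1    : [4, 1]
mul  : [4]
0    : [4, 0]
-12  : [4, 0, -12]
6    : [4, 0, -12, 6]
mul  : [4, 0, -72]
9    : [4, 0, -72, 9]
sub  : [4, 0, -81]
neg  : [4, 0, 81]
sub  : [4, -81]
sub  : [85]
3    : [85, 3]
3    : [85, 3, 3]
7    : [85, 3, 3, 7]
mul  : [85, 3, 21]
-1   : [85, 3, 21, -1]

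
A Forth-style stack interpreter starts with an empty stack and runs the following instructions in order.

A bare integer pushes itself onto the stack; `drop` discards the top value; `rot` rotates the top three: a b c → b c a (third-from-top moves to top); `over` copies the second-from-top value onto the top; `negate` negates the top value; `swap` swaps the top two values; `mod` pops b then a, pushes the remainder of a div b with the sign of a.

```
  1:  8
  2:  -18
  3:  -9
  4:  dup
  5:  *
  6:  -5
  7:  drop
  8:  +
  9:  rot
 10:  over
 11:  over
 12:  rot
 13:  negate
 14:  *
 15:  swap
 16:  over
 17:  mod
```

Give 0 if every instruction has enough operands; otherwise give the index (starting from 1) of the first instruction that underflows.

8    : [8]
-18  : [8, -18]
-9   : [8, -18, -9]
dup  : [8, -18, -9, -9]
*    : [8, -18, 81]
-5   : [8, -18, 81, -5]
drop : [8, -18, 81]
+    : [8, 63]
rot  — needs 3 operands, stack has 2 → underflow

9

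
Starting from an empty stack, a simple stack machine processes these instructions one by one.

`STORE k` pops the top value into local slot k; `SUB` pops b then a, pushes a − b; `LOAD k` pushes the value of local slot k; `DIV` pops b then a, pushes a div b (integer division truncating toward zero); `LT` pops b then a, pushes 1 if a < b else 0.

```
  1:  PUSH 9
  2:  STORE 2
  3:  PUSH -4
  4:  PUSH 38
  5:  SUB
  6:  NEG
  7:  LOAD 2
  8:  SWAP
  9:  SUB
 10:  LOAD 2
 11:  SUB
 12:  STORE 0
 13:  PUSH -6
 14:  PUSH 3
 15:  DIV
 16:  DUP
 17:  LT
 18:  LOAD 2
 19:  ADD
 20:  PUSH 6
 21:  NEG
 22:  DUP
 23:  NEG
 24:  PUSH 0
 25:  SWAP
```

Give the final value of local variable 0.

-42

PUSH 9  → [9]
STORE 2 → []
PUSH -4 → [-4]
PUSH 38 → [-4, 38]
SUB     → [-42]
NEG     → [42]
LOAD 2  → [42, 9]
SWAP    → [9, 42]
SUB     → [-33]
LOAD 2  → [-33, 9]
SUB     → [-42]
STORE 0 → []
PUSH -6 → [-6]
PUSH 3  → [-6, 3]
DIV     → [-2]
DUP     → [-2, -2]
LT      → [0]
LOAD 2  → [0, 9]
ADD     → [9]
PUSH 6  → [9, 6]
NEG     → [9, -6]
DUP     → [9, -6, -6]
NEG     → [9, -6, 6]
PUSH 0  → [9, -6, 6, 0]
SWAP    → [9, -6, 0, 6]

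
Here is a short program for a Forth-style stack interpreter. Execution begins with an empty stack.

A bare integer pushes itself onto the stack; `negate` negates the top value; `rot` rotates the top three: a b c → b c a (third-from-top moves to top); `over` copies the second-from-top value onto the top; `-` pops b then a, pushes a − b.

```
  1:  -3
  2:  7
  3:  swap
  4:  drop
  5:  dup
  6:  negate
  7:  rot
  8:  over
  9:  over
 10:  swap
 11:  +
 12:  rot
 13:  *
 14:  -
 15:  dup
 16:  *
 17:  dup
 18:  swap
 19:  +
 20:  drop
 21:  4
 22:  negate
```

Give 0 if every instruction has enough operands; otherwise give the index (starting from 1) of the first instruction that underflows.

7

-3     -> -3
7      -> -3 7
swap   -> 7 -3
drop   -> 7
dup    -> 7 7
negate -> 7 -7
rot  — needs 3 operands, stack has 2 → underflow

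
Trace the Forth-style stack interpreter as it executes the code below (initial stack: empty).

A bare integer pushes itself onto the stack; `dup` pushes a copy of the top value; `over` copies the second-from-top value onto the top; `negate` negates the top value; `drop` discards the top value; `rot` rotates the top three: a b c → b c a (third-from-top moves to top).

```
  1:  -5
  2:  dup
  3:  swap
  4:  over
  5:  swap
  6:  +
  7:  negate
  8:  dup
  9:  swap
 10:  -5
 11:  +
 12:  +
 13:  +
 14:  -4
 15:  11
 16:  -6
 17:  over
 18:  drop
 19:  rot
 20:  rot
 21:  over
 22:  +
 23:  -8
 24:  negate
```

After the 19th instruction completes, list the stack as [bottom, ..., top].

-5      -5
dup     -5 -5
swap    -5 -5
over    -5 -5 -5
swap    -5 -5 -5
+       -5 -10
negate  -5 10
dup     -5 10 10
swap    -5 10 10
-5      -5 10 10 -5
+       -5 10 5
+       -5 15
+       10
-4      10 -4
11      10 -4 11
-6      10 -4 11 -6
over    10 -4 11 -6 11
drop    10 -4 11 -6
rot     10 11 -6 -4

[10, 11, -6, -4]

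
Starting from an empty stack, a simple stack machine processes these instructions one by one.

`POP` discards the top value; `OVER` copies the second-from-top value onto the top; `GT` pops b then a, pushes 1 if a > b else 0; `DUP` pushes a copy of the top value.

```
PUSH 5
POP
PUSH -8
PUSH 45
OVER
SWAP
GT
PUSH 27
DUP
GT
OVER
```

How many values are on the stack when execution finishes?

PUSH 5  : 5
POP     : (empty)
PUSH -8 : -8
PUSH 45 : -8 45
OVER    : -8 45 -8
SWAP    : -8 -8 45
GT      : -8 0
PUSH 27 : -8 0 27
DUP     : -8 0 27 27
GT      : -8 0 0
OVER    : -8 0 0 0

4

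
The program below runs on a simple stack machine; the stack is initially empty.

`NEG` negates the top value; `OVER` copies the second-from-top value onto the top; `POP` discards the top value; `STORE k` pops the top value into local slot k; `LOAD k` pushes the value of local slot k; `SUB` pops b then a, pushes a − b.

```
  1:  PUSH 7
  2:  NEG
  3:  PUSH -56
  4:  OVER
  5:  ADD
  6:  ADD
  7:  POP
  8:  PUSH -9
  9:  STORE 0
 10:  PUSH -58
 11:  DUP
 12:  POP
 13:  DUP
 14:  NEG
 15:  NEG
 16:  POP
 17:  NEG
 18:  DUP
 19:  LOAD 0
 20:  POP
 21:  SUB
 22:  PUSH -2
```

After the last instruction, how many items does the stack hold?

PUSH 7   → [7]
NEG      → [-7]
PUSH -56 → [-7, -56]
OVER     → [-7, -56, -7]
ADD      → [-7, -63]
ADD      → [-70]
POP      → []
PUSH -9  → [-9]
STORE 0  → []
PUSH -58 → [-58]
DUP      → [-58, -58]
POP      → [-58]
DUP      → [-58, -58]
NEG      → [-58, 58]
NEG      → [-58, -58]
POP      → [-58]
NEG      → [58]
DUP      → [58, 58]
LOAD 0   → [58, 58, -9]
POP      → [58, 58]
SUB      → [0]
PUSH -2  → [0, -2]

2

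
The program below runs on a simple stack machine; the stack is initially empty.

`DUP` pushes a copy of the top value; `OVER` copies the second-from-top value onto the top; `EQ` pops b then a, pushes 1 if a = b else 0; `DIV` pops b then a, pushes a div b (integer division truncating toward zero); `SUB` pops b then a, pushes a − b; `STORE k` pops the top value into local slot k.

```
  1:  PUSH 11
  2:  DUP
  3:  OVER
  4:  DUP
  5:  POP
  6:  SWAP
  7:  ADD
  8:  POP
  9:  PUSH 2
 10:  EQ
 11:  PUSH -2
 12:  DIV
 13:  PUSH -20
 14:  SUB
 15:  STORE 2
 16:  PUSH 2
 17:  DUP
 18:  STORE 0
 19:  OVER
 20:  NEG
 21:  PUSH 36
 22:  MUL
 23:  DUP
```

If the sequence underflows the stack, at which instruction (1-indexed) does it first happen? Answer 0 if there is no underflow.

PUSH 11  → 11
DUP      → 11 11
OVER     → 11 11 11
DUP      → 11 11 11 11
POP      → 11 11 11
SWAP     → 11 11 11
ADD      → 11 22
POP      → 11
PUSH 2   → 11 2
EQ       → 0
PUSH -2  → 0 -2
DIV      → 0
PUSH -20 → 0 -20
SUB      → 20
STORE 2  → (empty)
PUSH 2   → 2
DUP      → 2 2
STORE 0  → 2
OVER  — needs 2 operands, stack has 1 → underflow

19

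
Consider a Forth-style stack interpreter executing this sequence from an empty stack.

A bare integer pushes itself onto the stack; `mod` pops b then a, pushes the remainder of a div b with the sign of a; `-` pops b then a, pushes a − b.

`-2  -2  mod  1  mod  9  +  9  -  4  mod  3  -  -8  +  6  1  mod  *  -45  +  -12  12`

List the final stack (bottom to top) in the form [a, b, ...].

[-45, -12, 12]

-2  → [-2]
-2  → [-2, -2]
mod → [0]
1   → [0, 1]
mod → [0]
9   → [0, 9]
+   → [9]
9   → [9, 9]
-   → [0]
4   → [0, 4]
mod → [0]
3   → [0, 3]
-   → [-3]
-8  → [-3, -8]
+   → [-11]
6   → [-11, 6]
1   → [-11, 6, 1]
mod → [-11, 0]
*   → [0]
-45 → [0, -45]
+   → [-45]
-12 → [-45, -12]
12  → [-45, -12, 12]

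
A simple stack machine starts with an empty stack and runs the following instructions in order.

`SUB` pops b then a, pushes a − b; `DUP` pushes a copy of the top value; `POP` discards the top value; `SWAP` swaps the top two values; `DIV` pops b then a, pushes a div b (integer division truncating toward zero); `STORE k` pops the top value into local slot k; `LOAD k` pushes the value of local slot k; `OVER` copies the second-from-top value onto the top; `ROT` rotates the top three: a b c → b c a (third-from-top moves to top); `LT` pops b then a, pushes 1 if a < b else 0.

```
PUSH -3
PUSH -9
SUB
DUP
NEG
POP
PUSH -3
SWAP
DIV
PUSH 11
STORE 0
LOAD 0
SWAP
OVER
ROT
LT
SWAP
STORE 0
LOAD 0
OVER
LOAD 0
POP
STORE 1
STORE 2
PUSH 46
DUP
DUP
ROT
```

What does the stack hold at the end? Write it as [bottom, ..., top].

PUSH -3  [-3]
PUSH -9  [-3, -9]
SUB      [6]
DUP      [6, 6]
NEG      [6, -6]
POP      [6]
PUSH -3  [6, -3]
SWAP     [-3, 6]
DIV      [0]
PUSH 11  [0, 11]
STORE 0  [0]
LOAD 0   [0, 11]
SWAP     [11, 0]
OVER     [11, 0, 11]
ROT      [0, 11, 11]
LT       [0, 0]
SWAP     [0, 0]
STORE 0  [0]
LOAD 0   [0, 0]
OVER     [0, 0, 0]
LOAD 0   [0, 0, 0, 0]
POP      [0, 0, 0]
STORE 1  [0, 0]
STORE 2  [0]
PUSH 46  [0, 46]
DUP      [0, 46, 46]
DUP      [0, 46, 46, 46]
ROT      [0, 46, 46, 46]

[0, 46, 46, 46]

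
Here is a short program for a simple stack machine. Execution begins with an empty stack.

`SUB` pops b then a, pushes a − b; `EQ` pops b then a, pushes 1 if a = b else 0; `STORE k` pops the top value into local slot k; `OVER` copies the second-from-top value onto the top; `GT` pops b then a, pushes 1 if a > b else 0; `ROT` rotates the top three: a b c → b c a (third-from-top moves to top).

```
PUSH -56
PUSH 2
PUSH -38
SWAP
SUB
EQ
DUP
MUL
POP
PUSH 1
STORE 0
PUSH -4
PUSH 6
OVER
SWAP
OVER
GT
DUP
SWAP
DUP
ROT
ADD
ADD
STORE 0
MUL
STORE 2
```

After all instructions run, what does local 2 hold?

PUSH -56 → [-56]
PUSH 2   → [-56, 2]
PUSH -38 → [-56, 2, -38]
SWAP     → [-56, -38, 2]
SUB      → [-56, -40]
EQ       → [0]
DUP      → [0, 0]
MUL      → [0]
POP      → []
PUSH 1   → [1]
STORE 0  → []
PUSH -4  → [-4]
PUSH 6   → [-4, 6]
OVER     → [-4, 6, -4]
SWAP     → [-4, -4, 6]
OVER     → [-4, -4, 6, -4]
GT       → [-4, -4, 1]
DUP      → [-4, -4, 1, 1]
SWAP     → [-4, -4, 1, 1]
DUP      → [-4, -4, 1, 1, 1]
ROT      → [-4, -4, 1, 1, 1]
ADD      → [-4, -4, 1, 2]
ADD      → [-4, -4, 3]
STORE 0  → [-4, -4]
MUL      → [16]
STORE 2  → []

16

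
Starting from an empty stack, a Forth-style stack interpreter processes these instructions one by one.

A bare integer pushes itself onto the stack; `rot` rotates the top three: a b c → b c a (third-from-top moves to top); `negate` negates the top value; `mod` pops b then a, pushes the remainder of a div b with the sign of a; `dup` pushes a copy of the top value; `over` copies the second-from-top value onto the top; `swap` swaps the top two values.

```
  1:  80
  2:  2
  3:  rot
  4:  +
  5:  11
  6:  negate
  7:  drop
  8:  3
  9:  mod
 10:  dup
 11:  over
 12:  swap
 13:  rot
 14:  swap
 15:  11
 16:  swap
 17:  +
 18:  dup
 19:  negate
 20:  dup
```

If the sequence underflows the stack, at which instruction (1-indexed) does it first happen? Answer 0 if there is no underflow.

3

80  80
2   80 2
rot  — needs 3 operands, stack has 2 → underflow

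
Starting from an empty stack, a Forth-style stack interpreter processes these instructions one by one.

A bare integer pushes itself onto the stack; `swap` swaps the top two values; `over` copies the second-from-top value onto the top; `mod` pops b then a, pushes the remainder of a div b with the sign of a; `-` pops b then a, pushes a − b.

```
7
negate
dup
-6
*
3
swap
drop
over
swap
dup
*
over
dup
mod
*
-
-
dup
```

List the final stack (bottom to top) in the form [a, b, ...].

7      -> [7]
negate -> [-7]
dup    -> [-7, -7]
-6     -> [-7, -7, -6]
*      -> [-7, 42]
3      -> [-7, 42, 3]
swap   -> [-7, 3, 42]
drop   -> [-7, 3]
over   -> [-7, 3, -7]
swap   -> [-7, -7, 3]
dup    -> [-7, -7, 3, 3]
*      -> [-7, -7, 9]
over   -> [-7, -7, 9, -7]
dup    -> [-7, -7, 9, -7, -7]
mod    -> [-7, -7, 9, 0]
*      -> [-7, -7, 0]
-      -> [-7, -7]
-      -> [0]
dup    -> [0, 0]

[0, 0]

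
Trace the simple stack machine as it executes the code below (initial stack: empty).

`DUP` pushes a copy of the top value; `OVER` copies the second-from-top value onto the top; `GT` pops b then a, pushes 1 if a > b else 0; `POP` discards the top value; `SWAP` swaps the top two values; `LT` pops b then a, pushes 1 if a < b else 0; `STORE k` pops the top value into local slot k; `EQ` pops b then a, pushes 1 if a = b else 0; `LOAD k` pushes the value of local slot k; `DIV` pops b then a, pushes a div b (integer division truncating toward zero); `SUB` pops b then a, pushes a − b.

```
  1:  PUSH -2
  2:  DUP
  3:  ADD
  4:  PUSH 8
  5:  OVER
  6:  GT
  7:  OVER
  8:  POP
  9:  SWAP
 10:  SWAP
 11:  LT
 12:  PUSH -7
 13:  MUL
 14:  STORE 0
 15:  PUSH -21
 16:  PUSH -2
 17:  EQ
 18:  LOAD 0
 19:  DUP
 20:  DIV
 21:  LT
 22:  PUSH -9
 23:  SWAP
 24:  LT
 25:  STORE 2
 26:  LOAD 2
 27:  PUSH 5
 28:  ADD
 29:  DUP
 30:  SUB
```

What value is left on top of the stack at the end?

0

PUSH -2  : [-2]
DUP      : [-2, -2]
ADD      : [-4]
PUSH 8   : [-4, 8]
OVER     : [-4, 8, -4]
GT       : [-4, 1]
OVER     : [-4, 1, -4]
POP      : [-4, 1]
SWAP     : [1, -4]
SWAP     : [-4, 1]
LT       : [1]
PUSH -7  : [1, -7]
MUL      : [-7]
STORE 0  : []
PUSH -21 : [-21]
PUSH -2  : [-21, -2]
EQ       : [0]
LOAD 0   : [0, -7]
DUP      : [0, -7, -7]
DIV      : [0, 1]
LT       : [1]
PUSH -9  : [1, -9]
SWAP     : [-9, 1]
LT       : [1]
STORE 2  : []
LOAD 2   : [1]
PUSH 5   : [1, 5]
ADD      : [6]
DUP      : [6, 6]
SUB      : [0]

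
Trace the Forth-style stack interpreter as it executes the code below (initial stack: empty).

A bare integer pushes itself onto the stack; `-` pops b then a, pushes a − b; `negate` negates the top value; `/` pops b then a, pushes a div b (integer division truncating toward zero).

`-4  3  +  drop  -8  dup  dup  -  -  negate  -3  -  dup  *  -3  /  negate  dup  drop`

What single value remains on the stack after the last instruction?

40

-4      [-4]
3       [-4, 3]
+       [-1]
drop    []
-8      [-8]
dup     [-8, -8]
dup     [-8, -8, -8]
-       [-8, 0]
-       [-8]
negate  [8]
-3      [8, -3]
-       [11]
dup     [11, 11]
*       [121]
-3      [121, -3]
/       [-40]
negate  [40]
dup     [40, 40]
drop    [40]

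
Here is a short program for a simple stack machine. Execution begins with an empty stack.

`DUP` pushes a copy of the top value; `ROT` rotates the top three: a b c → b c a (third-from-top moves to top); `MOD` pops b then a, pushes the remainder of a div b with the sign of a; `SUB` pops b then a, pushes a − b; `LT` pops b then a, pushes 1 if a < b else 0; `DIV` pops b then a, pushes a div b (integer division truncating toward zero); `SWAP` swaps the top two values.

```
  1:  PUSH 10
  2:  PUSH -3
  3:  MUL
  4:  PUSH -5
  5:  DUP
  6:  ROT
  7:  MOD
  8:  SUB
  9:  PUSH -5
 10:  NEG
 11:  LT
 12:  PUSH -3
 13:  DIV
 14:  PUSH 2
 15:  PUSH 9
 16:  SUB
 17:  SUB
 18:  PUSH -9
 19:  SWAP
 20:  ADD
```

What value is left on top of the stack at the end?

PUSH 10 -> [10]
PUSH -3 -> [10, -3]
MUL     -> [-30]
PUSH -5 -> [-30, -5]
DUP     -> [-30, -5, -5]
ROT     -> [-5, -5, -30]
MOD     -> [-5, -5]
SUB     -> [0]
PUSH -5 -> [0, -5]
NEG     -> [0, 5]
LT      -> [1]
PUSH -3 -> [1, -3]
DIV     -> [0]
PUSH 2  -> [0, 2]
PUSH 9  -> [0, 2, 9]
SUB     -> [0, -7]
SUB     -> [7]
PUSH -9 -> [7, -9]
SWAP    -> [-9, 7]
ADD     -> [-2]

-2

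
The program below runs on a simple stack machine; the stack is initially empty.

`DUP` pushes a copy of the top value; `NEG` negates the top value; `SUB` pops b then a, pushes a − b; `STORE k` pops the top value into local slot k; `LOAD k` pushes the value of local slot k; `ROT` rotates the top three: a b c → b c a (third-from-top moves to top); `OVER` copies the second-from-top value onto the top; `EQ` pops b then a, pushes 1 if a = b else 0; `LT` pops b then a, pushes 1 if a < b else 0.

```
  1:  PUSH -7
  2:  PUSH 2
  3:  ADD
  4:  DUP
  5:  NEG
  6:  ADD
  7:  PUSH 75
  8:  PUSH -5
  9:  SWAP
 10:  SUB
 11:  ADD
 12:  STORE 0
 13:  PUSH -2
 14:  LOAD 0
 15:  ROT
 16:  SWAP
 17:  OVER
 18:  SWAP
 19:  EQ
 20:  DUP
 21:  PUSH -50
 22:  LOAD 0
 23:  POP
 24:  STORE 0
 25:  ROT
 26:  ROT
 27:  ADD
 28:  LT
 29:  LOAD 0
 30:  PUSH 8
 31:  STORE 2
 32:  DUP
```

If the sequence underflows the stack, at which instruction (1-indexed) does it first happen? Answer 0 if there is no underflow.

PUSH -7 → -7
PUSH 2  → -7 2
ADD     → -5
DUP     → -5 -5
NEG     → -5 5
ADD     → 0
PUSH 75 → 0 75
PUSH -5 → 0 75 -5
SWAP    → 0 -5 75
SUB     → 0 -80
ADD     → -80
STORE 0 → (empty)
PUSH -2 → -2
LOAD 0  → -2 -80
ROT  — needs 3 operands, stack has 2 → underflow

15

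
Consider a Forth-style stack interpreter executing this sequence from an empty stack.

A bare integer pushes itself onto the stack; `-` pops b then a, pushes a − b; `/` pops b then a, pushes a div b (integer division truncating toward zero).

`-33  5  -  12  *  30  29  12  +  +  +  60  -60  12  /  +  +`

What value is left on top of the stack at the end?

-330

-33 -> [-33]
5   -> [-33, 5]
-   -> [-38]
12  -> [-38, 12]
*   -> [-456]
30  -> [-456, 30]
29  -> [-456, 30, 29]
12  -> [-456, 30, 29, 12]
+   -> [-456, 30, 41]
+   -> [-456, 71]
+   -> [-385]
60  -> [-385, 60]
-60 -> [-385, 60, -60]
12  -> [-385, 60, -60, 12]
/   -> [-385, 60, -5]
+   -> [-385, 55]
+   -> [-330]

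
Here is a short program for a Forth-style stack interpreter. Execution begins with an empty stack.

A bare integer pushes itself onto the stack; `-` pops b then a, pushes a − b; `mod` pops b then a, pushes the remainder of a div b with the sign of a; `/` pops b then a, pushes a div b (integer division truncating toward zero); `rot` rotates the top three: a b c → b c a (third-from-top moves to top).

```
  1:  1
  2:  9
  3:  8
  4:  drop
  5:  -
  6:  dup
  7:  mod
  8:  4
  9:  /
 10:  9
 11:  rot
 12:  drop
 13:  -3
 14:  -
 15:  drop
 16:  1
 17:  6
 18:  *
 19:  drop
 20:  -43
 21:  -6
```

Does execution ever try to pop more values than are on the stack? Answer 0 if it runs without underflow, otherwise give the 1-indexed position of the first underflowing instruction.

11

1    : 1
9    : 1 9
8    : 1 9 8
drop : 1 9
-    : -8
dup  : -8 -8
mod  : 0
4    : 0 4
/    : 0
9    : 0 9
rot  — needs 3 operands, stack has 2 → underflow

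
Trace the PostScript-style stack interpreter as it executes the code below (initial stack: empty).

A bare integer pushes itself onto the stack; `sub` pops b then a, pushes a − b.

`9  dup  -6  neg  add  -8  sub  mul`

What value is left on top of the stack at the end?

9    [9]
dup  [9, 9]
-6   [9, 9, -6]
neg  [9, 9, 6]
add  [9, 15]
-8   [9, 15, -8]
sub  [9, 23]
mul  [207]

207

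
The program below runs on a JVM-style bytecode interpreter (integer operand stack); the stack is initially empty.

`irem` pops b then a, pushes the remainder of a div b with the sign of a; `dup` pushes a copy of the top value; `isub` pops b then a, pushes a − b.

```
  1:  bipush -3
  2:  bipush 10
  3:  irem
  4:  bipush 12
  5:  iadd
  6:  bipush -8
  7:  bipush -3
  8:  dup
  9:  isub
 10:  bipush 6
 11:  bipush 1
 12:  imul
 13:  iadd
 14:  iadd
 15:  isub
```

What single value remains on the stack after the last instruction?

bipush -3  -3
bipush 10  -3 10
irem       -3
bipush 12  -3 12
iadd       9
bipush -8  9 -8
bipush -3  9 -8 -3
dup        9 -8 -3 -3
isub       9 -8 0
bipush 6   9 -8 0 6
bipush 1   9 -8 0 6 1
imul       9 -8 0 6
iadd       9 -8 6
iadd       9 -2
isub       11

11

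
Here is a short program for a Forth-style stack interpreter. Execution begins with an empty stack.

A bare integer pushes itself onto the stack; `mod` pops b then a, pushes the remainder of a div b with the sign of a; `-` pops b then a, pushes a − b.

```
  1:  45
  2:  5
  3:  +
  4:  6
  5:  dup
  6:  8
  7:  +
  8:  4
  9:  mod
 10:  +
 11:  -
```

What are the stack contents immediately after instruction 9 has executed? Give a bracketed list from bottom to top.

[50, 6, 2]

45   [45]
5    [45, 5]
+    [50]
6    [50, 6]
dup  [50, 6, 6]
8    [50, 6, 6, 8]
+    [50, 6, 14]
4    [50, 6, 14, 4]
mod  [50, 6, 2]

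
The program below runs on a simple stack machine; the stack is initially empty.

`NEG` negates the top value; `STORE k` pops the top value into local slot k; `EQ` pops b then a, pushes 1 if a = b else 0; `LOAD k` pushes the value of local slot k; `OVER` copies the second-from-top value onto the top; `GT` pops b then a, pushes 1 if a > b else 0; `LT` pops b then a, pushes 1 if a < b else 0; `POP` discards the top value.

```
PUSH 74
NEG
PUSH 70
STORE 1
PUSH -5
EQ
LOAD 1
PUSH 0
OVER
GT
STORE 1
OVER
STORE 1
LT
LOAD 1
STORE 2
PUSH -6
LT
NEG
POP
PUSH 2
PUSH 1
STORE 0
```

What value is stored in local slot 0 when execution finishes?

1

PUSH 74 -> 74
NEG     -> -74
PUSH 70 -> -74 70
STORE 1 -> -74
PUSH -5 -> -74 -5
EQ      -> 0
LOAD 1  -> 0 70
PUSH 0  -> 0 70 0
OVER    -> 0 70 0 70
GT      -> 0 70 0
STORE 1 -> 0 70
OVER    -> 0 70 0
STORE 1 -> 0 70
LT      -> 1
LOAD 1  -> 1 0
STORE 2 -> 1
PUSH -6 -> 1 -6
LT      -> 0
NEG     -> 0
POP     -> (empty)
PUSH 2  -> 2
PUSH 1  -> 2 1
STORE 0 -> 2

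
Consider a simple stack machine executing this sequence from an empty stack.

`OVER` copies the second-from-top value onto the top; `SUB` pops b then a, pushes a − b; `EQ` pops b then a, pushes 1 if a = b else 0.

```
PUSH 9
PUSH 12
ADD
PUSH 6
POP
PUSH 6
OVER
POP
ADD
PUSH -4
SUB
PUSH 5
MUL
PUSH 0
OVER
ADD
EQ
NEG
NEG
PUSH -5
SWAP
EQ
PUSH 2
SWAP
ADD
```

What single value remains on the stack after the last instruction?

2

PUSH 9  -> [9]
PUSH 12 -> [9, 12]
ADD     -> [21]
PUSH 6  -> [21, 6]
POP     -> [21]
PUSH 6  -> [21, 6]
OVER    -> [21, 6, 21]
POP     -> [21, 6]
ADD     -> [27]
PUSH -4 -> [27, -4]
SUB     -> [31]
PUSH 5  -> [31, 5]
MUL     -> [155]
PUSH 0  -> [155, 0]
OVER    -> [155, 0, 155]
ADD     -> [155, 155]
EQ      -> [1]
NEG     -> [-1]
NEG     -> [1]
PUSH -5 -> [1, -5]
SWAP    -> [-5, 1]
EQ      -> [0]
PUSH 2  -> [0, 2]
SWAP    -> [2, 0]
ADD     -> [2]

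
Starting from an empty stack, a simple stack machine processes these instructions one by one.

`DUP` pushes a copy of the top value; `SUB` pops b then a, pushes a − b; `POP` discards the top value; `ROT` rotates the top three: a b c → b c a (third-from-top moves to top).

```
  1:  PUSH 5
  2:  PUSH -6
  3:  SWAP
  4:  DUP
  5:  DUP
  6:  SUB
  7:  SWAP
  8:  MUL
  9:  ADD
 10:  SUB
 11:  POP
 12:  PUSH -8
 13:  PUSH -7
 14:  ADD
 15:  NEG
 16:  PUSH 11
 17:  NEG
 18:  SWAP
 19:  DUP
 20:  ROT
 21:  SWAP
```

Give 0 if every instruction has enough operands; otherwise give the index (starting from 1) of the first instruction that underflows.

10

PUSH 5  -> [5]
PUSH -6 -> [5, -6]
SWAP    -> [-6, 5]
DUP     -> [-6, 5, 5]
DUP     -> [-6, 5, 5, 5]
SUB     -> [-6, 5, 0]
SWAP    -> [-6, 0, 5]
MUL     -> [-6, 0]
ADD     -> [-6]
SUB  — needs 2 operands, stack has 1 → underflow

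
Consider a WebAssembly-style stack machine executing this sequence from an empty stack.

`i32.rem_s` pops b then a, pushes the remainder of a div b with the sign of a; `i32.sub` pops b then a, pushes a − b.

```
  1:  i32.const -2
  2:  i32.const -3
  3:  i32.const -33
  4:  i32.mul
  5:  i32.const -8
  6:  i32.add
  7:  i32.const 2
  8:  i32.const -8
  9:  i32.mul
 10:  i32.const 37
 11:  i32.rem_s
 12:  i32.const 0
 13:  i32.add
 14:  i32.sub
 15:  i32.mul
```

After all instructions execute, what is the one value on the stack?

-214

i32.const -2  -> -2
i32.const -3  -> -2 -3
i32.const -33 -> -2 -3 -33
i32.mul       -> -2 99
i32.const -8  -> -2 99 -8
i32.add       -> -2 91
i32.const 2   -> -2 91 2
i32.const -8  -> -2 91 2 -8
i32.mul       -> -2 91 -16
i32.const 37  -> -2 91 -16 37
i32.rem_s     -> -2 91 -16
i32.const 0   -> -2 91 -16 0
i32.add       -> -2 91 -16
i32.sub       -> -2 107
i32.mul       -> -214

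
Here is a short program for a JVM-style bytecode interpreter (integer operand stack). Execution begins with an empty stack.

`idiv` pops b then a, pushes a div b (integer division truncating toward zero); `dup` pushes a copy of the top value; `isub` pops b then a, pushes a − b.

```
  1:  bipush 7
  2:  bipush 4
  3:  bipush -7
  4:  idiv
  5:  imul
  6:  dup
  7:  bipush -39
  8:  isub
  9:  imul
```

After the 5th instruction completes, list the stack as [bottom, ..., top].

[0]

bipush 7  → [7]
bipush 4  → [7, 4]
bipush -7 → [7, 4, -7]
idiv      → [7, 0]
imul      → [0]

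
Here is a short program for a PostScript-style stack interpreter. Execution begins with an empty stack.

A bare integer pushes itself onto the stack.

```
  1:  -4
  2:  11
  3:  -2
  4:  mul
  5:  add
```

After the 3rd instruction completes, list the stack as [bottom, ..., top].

[-4, 11, -2]

-4 → -4
11 → -4 11
-2 → -4 11 -2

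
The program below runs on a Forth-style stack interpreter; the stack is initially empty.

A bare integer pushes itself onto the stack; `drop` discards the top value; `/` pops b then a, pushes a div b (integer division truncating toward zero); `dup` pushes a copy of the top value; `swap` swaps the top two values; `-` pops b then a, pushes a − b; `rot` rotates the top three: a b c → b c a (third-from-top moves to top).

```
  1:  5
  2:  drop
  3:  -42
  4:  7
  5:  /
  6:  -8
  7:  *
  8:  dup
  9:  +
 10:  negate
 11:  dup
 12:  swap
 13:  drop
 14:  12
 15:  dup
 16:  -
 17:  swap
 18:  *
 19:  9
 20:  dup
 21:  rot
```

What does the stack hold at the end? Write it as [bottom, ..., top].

5      : 5
drop   : (empty)
-42    : -42
7      : -42 7
/      : -6
-8     : -6 -8
*      : 48
dup    : 48 48
+      : 96
negate : -96
dup    : -96 -96
swap   : -96 -96
drop   : -96
12     : -96 12
dup    : -96 12 12
-      : -96 0
swap   : 0 -96
*      : 0
9      : 0 9
dup    : 0 9 9
rot    : 9 9 0

[9, 9, 0]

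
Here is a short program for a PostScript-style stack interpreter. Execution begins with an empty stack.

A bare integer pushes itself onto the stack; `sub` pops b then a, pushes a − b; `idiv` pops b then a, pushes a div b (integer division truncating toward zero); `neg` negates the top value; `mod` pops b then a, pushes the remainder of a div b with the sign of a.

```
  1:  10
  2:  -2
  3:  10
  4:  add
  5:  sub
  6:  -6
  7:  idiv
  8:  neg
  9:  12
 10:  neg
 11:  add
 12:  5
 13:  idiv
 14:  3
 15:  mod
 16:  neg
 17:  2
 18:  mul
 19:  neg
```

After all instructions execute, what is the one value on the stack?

-4

10    [10]
-2    [10, -2]
10    [10, -2, 10]
add   [10, 8]
sub   [2]
-6    [2, -6]
idiv  [0]
neg   [0]
12    [0, 12]
neg   [0, -12]
add   [-12]
5     [-12, 5]
idiv  [-2]
3     [-2, 3]
mod   [-2]
neg   [2]
2     [2, 2]
mul   [4]
neg   [-4]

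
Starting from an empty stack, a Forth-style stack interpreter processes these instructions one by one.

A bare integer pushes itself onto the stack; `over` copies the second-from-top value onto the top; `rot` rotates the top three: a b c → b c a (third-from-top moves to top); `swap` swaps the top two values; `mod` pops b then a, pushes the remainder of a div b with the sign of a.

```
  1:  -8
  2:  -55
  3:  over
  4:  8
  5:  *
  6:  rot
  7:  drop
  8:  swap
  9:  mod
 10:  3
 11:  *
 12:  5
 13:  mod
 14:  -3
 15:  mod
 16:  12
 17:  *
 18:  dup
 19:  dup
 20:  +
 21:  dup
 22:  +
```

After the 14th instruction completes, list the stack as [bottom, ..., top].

-8    -8
-55   -8 -55
over  -8 -55 -8
8     -8 -55 -8 8
*     -8 -55 -64
rot   -55 -64 -8
drop  -55 -64
swap  -64 -55
mod   -9
3     -9 3
*     -27
5     -27 5
mod   -2
-3    -2 -3

[-2, -3]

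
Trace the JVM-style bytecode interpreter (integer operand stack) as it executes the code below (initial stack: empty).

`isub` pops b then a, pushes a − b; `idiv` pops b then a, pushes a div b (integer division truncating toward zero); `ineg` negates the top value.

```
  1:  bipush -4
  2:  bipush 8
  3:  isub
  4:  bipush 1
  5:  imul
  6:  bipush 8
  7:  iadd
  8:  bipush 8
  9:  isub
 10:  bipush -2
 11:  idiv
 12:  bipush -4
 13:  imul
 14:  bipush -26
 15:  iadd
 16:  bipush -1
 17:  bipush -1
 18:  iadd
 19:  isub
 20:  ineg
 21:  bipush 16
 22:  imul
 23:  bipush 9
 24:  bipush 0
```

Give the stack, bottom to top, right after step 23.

[768, 9]

bipush -4   -4
bipush 8    -4 8
isub        -12
bipush 1    -12 1
imul        -12
bipush 8    -12 8
iadd        -4
bipush 8    -4 8
isub        -12
bipush -2   -12 -2
idiv        6
bipush -4   6 -4
imul        -24
bipush -26  -24 -26
iadd        -50
bipush -1   -50 -1
bipush -1   -50 -1 -1
iadd        -50 -2
isub        -48
ineg        48
bipush 16   48 16
imul        768
bipush 9    768 9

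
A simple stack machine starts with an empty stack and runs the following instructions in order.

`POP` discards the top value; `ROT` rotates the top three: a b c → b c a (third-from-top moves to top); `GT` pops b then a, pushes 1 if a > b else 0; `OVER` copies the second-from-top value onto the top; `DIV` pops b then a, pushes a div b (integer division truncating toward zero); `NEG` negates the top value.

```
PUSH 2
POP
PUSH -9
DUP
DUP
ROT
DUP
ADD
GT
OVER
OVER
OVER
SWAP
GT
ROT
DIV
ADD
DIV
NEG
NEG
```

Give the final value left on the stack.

1

PUSH 2   [2]
POP      []
PUSH -9  [-9]
DUP      [-9, -9]
DUP      [-9, -9, -9]
ROT      [-9, -9, -9]
DUP      [-9, -9, -9, -9]
ADD      [-9, -9, -18]
GT       [-9, 1]
OVER     [-9, 1, -9]
OVER     [-9, 1, -9, 1]
OVER     [-9, 1, -9, 1, -9]
SWAP     [-9, 1, -9, -9, 1]
GT       [-9, 1, -9, 0]
ROT      [-9, -9, 0, 1]
DIV      [-9, -9, 0]
ADD      [-9, -9]
DIV      [1]
NEG      [-1]
NEG      [1]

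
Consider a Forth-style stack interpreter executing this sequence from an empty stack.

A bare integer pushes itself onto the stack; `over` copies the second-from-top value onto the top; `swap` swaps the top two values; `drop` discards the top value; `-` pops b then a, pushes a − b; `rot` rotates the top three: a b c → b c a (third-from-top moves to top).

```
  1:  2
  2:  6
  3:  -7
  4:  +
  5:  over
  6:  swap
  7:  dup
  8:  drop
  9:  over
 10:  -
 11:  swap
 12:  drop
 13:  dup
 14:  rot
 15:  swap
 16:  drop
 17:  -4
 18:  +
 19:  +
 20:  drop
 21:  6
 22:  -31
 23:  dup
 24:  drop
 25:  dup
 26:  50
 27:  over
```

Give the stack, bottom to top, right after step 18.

[-3, -2]

2     2
6     2 6
-7    2 6 -7
+     2 -1
over  2 -1 2
swap  2 2 -1
dup   2 2 -1 -1
drop  2 2 -1
over  2 2 -1 2
-     2 2 -3
swap  2 -3 2
drop  2 -3
dup   2 -3 -3
rot   -3 -3 2
swap  -3 2 -3
drop  -3 2
-4    -3 2 -4
+     -3 -2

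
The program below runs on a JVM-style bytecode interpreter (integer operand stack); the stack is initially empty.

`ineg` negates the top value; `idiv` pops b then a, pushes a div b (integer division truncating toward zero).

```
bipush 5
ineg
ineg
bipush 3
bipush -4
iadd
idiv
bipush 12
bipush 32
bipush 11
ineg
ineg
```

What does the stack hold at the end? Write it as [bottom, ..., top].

bipush 5  : 5
ineg      : -5
ineg      : 5
bipush 3  : 5 3
bipush -4 : 5 3 -4
iadd      : 5 -1
idiv      : -5
bipush 12 : -5 12
bipush 32 : -5 12 32
bipush 11 : -5 12 32 11
ineg      : -5 12 32 -11
ineg      : -5 12 32 11

[-5, 12, 32, 11]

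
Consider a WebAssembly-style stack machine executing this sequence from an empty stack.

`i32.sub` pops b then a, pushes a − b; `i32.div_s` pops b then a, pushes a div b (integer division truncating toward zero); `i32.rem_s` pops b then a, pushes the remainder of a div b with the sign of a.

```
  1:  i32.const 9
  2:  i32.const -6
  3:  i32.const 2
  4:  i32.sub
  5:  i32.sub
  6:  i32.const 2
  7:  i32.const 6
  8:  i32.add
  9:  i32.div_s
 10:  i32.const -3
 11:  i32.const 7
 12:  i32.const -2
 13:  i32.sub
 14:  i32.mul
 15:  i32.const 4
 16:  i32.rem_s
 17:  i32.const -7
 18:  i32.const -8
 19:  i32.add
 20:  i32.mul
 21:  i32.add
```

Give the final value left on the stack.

i32.const 9   9
i32.const -6  9 -6
i32.const 2   9 -6 2
i32.sub       9 -8
i32.sub       17
i32.const 2   17 2
i32.const 6   17 2 6
i32.add       17 8
i32.div_s     2
i32.const -3  2 -3
i32.const 7   2 -3 7
i32.const -2  2 -3 7 -2
i32.sub       2 -3 9
i32.mul       2 -27
i32.const 4   2 -27 4
i32.rem_s     2 -3
i32.const -7  2 -3 -7
i32.const -8  2 -3 -7 -8
i32.add       2 -3 -15
i32.mul       2 45
i32.add       47

47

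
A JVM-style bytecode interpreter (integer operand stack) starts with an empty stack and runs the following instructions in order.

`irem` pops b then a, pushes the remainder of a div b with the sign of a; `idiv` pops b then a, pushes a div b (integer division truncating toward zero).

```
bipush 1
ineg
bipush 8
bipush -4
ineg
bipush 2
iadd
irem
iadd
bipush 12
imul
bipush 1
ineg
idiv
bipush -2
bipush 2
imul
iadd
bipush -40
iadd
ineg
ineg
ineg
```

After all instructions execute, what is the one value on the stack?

bipush 1   -> [1]
ineg       -> [-1]
bipush 8   -> [-1, 8]
bipush -4  -> [-1, 8, -4]
ineg       -> [-1, 8, 4]
bipush 2   -> [-1, 8, 4, 2]
iadd       -> [-1, 8, 6]
irem       -> [-1, 2]
iadd       -> [1]
bipush 12  -> [1, 12]
imul       -> [12]
bipush 1   -> [12, 1]
ineg       -> [12, -1]
idiv       -> [-12]
bipush -2  -> [-12, -2]
bipush 2   -> [-12, -2, 2]
imul       -> [-12, -4]
iadd       -> [-16]
bipush -40 -> [-16, -40]
iadd       -> [-56]
ineg       -> [56]
ineg       -> [-56]
ineg       -> [56]

56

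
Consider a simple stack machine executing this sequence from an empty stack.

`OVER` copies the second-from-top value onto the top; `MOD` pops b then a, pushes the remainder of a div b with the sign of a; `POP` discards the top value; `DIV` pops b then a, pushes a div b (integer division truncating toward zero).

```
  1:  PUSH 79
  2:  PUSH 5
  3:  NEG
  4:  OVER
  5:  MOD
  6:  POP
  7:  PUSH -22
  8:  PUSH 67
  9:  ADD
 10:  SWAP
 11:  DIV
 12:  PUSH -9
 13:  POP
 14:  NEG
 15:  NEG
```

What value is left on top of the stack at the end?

0

PUSH 79  : 79
PUSH 5   : 79 5
NEG      : 79 -5
OVER     : 79 -5 79
MOD      : 79 -5
POP      : 79
PUSH -22 : 79 -22
PUSH 67  : 79 -22 67
ADD      : 79 45
SWAP     : 45 79
DIV      : 0
PUSH -9  : 0 -9
POP      : 0
NEG      : 0
NEG      : 0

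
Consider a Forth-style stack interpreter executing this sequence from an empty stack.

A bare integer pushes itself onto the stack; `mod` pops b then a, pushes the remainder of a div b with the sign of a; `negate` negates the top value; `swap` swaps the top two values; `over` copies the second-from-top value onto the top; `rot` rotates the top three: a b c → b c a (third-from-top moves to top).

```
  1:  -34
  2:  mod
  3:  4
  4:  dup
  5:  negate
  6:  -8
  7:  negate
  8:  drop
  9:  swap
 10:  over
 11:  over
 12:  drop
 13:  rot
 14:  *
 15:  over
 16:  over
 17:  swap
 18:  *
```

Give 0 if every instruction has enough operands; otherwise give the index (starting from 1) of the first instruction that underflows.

-34 : -34
mod  — needs 2 operands, stack has 1 → underflow

2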